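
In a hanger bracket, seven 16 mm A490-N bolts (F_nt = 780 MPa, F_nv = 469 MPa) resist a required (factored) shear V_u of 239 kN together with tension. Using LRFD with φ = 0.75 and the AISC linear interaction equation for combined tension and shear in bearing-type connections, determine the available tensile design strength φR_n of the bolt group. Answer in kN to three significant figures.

A_b = π·16²/4 = 201.1 mm²; f_rv = 239 × 1000 / (7 × 201.1) = 169.8 MPa.
F'_nt = 1.3 F_nt − (F_nt / φF_nv) f_rv = 1.3·780 − (780/(0.75·469))·169.8 = 637.4 MPa, capped at F_nt → F'_nt = 637.4 MPa.
R_n = F'_nt · A_b · n = 637.4 × 201.1 × 7 / 1000 = 897.2 kN.
Design strength φR_n = 0.75 × 897.2 = 673 kN.

673 kN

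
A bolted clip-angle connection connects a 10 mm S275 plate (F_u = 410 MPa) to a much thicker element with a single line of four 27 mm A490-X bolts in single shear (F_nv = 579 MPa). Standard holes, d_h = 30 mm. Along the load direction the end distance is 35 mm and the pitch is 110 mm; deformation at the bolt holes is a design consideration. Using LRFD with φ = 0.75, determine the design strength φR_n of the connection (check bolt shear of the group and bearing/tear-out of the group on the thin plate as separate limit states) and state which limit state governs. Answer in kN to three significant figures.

Bolt shear: A_b = π·27²/4 = 572.6 mm²; R_n = 579 × 572.6 × 4 × 1 / 1000 = 1326 kN → 0.75 × 1326 = 995 kN.
Bearing (1.2 l_c t F_u ≤ 2.4 d t F_u): upper limit = 2.4·27·10·410 / 1000 = 265.7 kN.
  Edge l_c = 35 − 30/2 = 20 → r_n = 98.4 kN; interior l_c = 110 − 30 = 80 → r_n = 265.7 kN.
  R_n,bearing = 1·98.4 + 3·265.7 = 895.4 kN → 0.75 × 895.4 = 672 kN.
Bearing governs: 672 kN.

672 kN (bearing governs)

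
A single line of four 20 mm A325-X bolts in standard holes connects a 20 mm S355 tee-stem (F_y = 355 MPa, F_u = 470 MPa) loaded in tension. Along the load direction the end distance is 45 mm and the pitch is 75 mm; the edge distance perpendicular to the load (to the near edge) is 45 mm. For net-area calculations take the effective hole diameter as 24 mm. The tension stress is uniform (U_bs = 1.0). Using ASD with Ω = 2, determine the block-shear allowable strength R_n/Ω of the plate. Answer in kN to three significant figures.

Shear plane L_v = 45 + 3·75 = 270 mm; A_gv = 270 × 20 = 5400 mm².
A_nv = (270 − 3.5·24) × 20 = 3720 mm².
A_nt = (45 − 0.5·24) × 20 = 660 mm².
0.6 F_u A_nv = 1049 kN; 0.6 F_y A_gv = 1150 kN → shear rupture governs the shear term.
R_n = 1049 + 1.0 × 470 × 660 / 1000 = 1359 kN.
Allowable strength R_n/Ω = 1359 / 2 = 680 kN.

680 kN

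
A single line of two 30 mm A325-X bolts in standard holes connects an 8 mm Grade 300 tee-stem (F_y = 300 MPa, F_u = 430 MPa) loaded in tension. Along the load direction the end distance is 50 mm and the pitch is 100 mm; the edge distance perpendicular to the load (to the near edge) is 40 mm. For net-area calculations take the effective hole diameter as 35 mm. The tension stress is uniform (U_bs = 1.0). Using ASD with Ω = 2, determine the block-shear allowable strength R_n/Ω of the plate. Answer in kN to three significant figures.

Shear plane L_v = 50 + 1·100 = 150 mm; A_gv = 150 × 8 = 1200 mm².
A_nv = (150 − 1.5·35) × 8 = 780 mm².
A_nt = (40 − 0.5·35) × 8 = 180 mm².
0.6 F_u A_nv = 201.2 kN; 0.6 F_y A_gv = 216 kN → shear rupture governs the shear term.
R_n = 201.2 + 1.0 × 430 × 180 / 1000 = 278.6 kN.
Allowable strength R_n/Ω = 278.6 / 2 = 139 kN.

139 kN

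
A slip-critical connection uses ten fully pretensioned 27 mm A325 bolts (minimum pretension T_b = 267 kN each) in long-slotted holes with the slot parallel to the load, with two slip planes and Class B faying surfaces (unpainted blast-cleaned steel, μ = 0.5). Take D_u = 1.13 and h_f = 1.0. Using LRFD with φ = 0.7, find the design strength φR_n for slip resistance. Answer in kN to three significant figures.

2110 kN

R_n = μ · D_u · h_f · T_b · n_s · n_b = 0.5 × 1.13 × 1.0 × 267 × 2 × 10 = 3017 kN.
Design strength φR_n = 0.7 × 3017 = 2110 kN.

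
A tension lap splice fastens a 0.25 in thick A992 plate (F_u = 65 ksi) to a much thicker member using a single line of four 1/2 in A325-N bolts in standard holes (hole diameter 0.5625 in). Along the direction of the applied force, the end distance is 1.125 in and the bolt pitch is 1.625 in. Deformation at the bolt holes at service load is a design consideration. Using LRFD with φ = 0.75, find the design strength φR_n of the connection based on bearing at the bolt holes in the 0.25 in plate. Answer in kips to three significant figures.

56.2 kips

Per bolt r_n = 1.2 l_c t F_u ≤ 2.4 d t F_u; upper limit = 2.4 × 0.5 × 0.25 × 65 = 19.5 kips.
Edge bolt: l_c = 1.125 − 0.5625/2 = 0.8438 in → 1.2 × 0.8438 × 0.25 × 65 = 16.45 → r_n = 16.45 kips.
Interior bolts: l_c = 1.625 − 0.5625 = 1.062 in → 1.2 × 1.062 × 0.25 × 65 = 20.72 → r_n = 19.5 kips.
R_n = 1 × 16.45 + 3 × 19.5 = 74.95 kips.
Design strength φR_n = 0.75 × 74.95 = 56.2 kips.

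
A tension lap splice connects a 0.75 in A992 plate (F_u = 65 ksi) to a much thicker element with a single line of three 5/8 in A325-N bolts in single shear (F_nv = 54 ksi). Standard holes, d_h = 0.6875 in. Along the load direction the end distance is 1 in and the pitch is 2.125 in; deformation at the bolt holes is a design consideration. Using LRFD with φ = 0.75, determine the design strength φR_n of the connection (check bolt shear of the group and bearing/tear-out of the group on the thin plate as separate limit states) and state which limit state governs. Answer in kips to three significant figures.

Bolt shear: A_b = π·0.625²/4 = 0.3068 in²; R_n = 54 × 0.3068 × 3 × 1 = 49.7 kips → 0.75 × 49.7 = 37.3 kips.
Bearing (1.2 l_c t F_u ≤ 2.4 d t F_u): upper limit = 2.4·0.625·0.75·65 = 73.12 kips.
  Edge l_c = 1 − 0.6875/2 = 0.6562 → r_n = 38.39 kips; interior l_c = 2.125 − 0.6875 = 1.438 → r_n = 73.12 kips.
  R_n,bearing = 1·38.39 + 2·73.12 = 184.6 kips → 0.75 × 184.6 = 138 kips.
Bolt shear governs: 37.3 kips.

37.3 kips (bolt shear governs)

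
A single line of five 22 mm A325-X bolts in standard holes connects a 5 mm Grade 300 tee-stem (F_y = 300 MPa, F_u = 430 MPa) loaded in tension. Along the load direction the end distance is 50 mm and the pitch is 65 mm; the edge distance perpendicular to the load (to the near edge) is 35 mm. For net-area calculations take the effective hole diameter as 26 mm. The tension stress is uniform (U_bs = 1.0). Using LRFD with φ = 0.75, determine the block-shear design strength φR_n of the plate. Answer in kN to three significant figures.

Shear plane L_v = 50 + 4·65 = 310 mm; A_gv = 310 × 5 = 1550 mm².
A_nv = (310 − 4.5·26) × 5 = 965 mm².
A_nt = (35 − 0.5·26) × 5 = 110 mm².
0.6 F_u A_nv = 249 kN; 0.6 F_y A_gv = 279 kN → shear rupture governs the shear term.
R_n = 249 + 1.0 × 430 × 110 / 1000 = 296.3 kN.
Design strength φR_n = 0.75 × 296.3 = 222 kN.

222 kN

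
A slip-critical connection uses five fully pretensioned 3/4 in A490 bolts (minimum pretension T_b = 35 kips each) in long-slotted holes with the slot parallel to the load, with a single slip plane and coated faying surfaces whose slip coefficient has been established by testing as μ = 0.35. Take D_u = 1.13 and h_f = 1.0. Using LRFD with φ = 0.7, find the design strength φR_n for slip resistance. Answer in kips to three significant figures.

48.4 kips

R_n = μ · D_u · h_f · T_b · n_s · n_b = 0.35 × 1.13 × 1.0 × 35 × 1 × 5 = 69.21 kips.
Design strength φR_n = 0.7 × 69.21 = 48.4 kips.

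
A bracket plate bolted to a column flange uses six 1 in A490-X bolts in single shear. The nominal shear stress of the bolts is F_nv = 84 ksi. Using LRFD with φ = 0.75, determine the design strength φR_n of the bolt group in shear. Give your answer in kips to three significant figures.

A_b = π × 1² / 4 = 0.7854 in².
R_n = F_nv · A_b · n · n_s = 84 × 0.7854 × 6 × 1 = 395.8 kips.
Design strength φR_n = 0.75 × 395.8 = 297 kips.

297 kips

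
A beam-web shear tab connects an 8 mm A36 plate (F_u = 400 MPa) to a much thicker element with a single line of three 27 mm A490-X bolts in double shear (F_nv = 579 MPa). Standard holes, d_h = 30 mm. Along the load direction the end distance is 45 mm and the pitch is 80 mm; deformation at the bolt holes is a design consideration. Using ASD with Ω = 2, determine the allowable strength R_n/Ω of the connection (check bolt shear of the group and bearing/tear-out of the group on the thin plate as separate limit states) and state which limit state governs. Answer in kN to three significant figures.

250 kN (bearing governs)

Bolt shear: A_b = π·27²/4 = 572.6 mm²; R_n = 579 × 572.6 × 3 × 2 / 1000 = 1989 kN → 1989 / 2 = 995 kN.
Bearing (1.2 l_c t F_u ≤ 2.4 d t F_u): upper limit = 2.4·27·8·400 / 1000 = 207.4 kN.
  Edge l_c = 45 − 30/2 = 30 → r_n = 115.2 kN; interior l_c = 80 − 30 = 50 → r_n = 192 kN.
  R_n,bearing = 1·115.2 + 2·192 = 499.2 kN → 499.2 / 2 = 250 kN.
Bearing governs: 250 kN.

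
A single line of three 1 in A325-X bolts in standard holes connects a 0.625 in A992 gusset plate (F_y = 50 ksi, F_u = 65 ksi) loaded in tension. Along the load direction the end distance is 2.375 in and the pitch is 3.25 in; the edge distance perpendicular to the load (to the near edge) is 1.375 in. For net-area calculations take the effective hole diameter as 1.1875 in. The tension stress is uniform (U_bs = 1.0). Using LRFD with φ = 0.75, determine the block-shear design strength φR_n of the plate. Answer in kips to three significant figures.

132 kips

Shear plane L_v = 2.375 + 2·3.25 = 8.875 in; A_gv = 8.875 × 0.625 = 5.547 in².
A_nv = (8.875 − 2.5·1.1875) × 0.625 = 3.691 in².
A_nt = (1.375 − 0.5·1.1875) × 0.625 = 0.4883 in².
0.6 F_u A_nv = 144 kips; 0.6 F_y A_gv = 166.4 kips → shear rupture governs the shear term.
R_n = 144 + 1.0 × 65 × 0.4883 = 175.7 kips.
Design strength φR_n = 0.75 × 175.7 = 132 kips.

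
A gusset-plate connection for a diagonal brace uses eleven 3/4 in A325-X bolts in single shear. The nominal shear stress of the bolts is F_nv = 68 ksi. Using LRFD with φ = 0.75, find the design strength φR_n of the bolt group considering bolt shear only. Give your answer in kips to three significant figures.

248 kips

A_b = π × 0.75² / 4 = 0.4418 in².
R_n = F_nv · A_b · n · n_s = 68 × 0.4418 × 11 × 1 = 330.5 kips.
Design strength φR_n = 0.75 × 330.5 = 248 kips.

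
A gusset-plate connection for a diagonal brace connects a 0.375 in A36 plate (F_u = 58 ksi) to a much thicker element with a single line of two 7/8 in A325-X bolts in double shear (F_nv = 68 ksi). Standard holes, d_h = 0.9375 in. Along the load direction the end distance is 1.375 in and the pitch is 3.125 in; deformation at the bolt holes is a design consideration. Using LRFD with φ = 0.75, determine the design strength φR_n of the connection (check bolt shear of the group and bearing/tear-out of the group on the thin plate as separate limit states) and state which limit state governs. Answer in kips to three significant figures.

Bolt shear: A_b = π·0.875²/4 = 0.6013 in²; R_n = 68 × 0.6013 × 2 × 2 = 163.6 kips → 0.75 × 163.6 = 123 kips.
Bearing (1.2 l_c t F_u ≤ 2.4 d t F_u): upper limit = 2.4·0.875·0.375·58 = 45.68 kips.
  Edge l_c = 1.375 − 0.9375/2 = 0.9062 → r_n = 23.65 kips; interior l_c = 3.125 − 0.9375 = 2.188 → r_n = 45.68 kips.
  R_n,bearing = 1·23.65 + 1·45.68 = 69.33 kips → 0.75 × 69.33 = 52 kips.
Bearing governs: 52 kips.

52 kips (bearing governs)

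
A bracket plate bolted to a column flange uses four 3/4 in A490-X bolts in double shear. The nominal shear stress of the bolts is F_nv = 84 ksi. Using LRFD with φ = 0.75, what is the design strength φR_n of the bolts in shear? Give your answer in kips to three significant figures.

A_b = π × 0.75² / 4 = 0.4418 in².
R_n = F_nv · A_b · n · n_s = 84 × 0.4418 × 4 × 2 = 296.9 kips.
Design strength φR_n = 0.75 × 296.9 = 223 kips.

223 kips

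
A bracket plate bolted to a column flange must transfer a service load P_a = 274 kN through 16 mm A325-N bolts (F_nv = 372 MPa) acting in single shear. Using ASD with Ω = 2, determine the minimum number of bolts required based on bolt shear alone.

A_b = π·16²/4 = 201.1 mm².
Per-bolt allowable strength R_n/Ω = 372 × 201.1 × 1 / 1000 / 2 = 37.4 kN.
n ≥ 274 / 37.4 = 7.327 → use 8 bolts.

8 bolts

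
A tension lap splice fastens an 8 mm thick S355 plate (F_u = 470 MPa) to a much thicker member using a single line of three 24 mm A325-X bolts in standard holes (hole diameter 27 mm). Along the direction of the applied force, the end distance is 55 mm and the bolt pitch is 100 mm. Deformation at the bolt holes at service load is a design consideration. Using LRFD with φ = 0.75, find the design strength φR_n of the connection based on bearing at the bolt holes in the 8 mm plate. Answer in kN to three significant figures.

465 kN

Per bolt r_n = 1.2 l_c t F_u ≤ 2.4 d t F_u; upper limit = 2.4 × 24 × 8 × 470 / 1000 = 216.6 kN.
Edge bolt: l_c = 55 − 27/2 = 41.5 mm → 1.2 × 41.5 × 8 × 470 / 1000 = 187.2 → r_n = 187.2 kN.
Interior bolts: l_c = 100 − 27 = 73 mm → 1.2 × 73 × 8 × 470 / 1000 = 329.4 → r_n = 216.6 kN.
R_n = 1 × 187.2 + 2 × 216.6 = 620.4 kN.
Design strength φR_n = 0.75 × 620.4 = 465 kN.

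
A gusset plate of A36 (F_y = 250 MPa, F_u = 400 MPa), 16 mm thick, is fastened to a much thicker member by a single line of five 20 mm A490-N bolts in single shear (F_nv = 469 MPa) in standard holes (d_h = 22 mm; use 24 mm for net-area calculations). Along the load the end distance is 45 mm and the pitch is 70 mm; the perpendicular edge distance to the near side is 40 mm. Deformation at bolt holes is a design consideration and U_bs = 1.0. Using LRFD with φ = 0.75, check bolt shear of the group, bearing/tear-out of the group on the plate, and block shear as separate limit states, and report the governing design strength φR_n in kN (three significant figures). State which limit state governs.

553 kN (bolt shear governs)

Bolt shear: A_b = π·20²/4 = 314.2 mm²; R_n = 469 × 314.2 × 5 × 1 / 1000 = 736.7 kN → 0.75 × 736.7 = 553 kN.
Bearing: edge l_c = 34, r_n = 261.1 kN; interior l_c = 48, r_n = 307.2 kN; R_n = 261.1 + 4·307.2 = 1490 kN → 1120 kN.
Block shear: A_gv = 5200, A_nv = 3472, A_nt = 448 mm²; R_n = min(0.6F_uA_nv, 0.6F_yA_gv) + U_bs·F_u·A_nt = 959.2 kN → 719 kN.
Bolt shear governs: 553 kN.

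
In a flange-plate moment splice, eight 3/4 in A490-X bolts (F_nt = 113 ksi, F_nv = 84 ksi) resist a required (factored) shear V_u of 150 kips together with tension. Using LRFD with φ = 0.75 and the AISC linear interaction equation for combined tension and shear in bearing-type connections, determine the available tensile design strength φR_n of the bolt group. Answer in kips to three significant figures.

188 kips

A_b = π·0.75²/4 = 0.4418 in²; f_rv = 150 / (8 × 0.4418) = 42.44 ksi.
F'_nt = 1.3 F_nt − (F_nt / φF_nv) f_rv = 1.3·113 − (113/(0.75·84))·42.44 = 70.78 ksi, capped at F_nt → F'_nt = 70.78 ksi.
R_n = F'_nt · A_b · n = 70.78 × 0.4418 × 8 = 250.1 kips.
Design strength φR_n = 0.75 × 250.1 = 188 kips.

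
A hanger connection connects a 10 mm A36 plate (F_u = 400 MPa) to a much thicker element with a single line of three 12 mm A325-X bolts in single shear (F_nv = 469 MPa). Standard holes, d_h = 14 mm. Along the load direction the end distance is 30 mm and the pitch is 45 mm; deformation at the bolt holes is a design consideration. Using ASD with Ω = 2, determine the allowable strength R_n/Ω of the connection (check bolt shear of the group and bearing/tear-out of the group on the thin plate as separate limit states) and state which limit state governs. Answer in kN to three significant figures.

Bolt shear: A_b = π·12²/4 = 113.1 mm²; R_n = 469 × 113.1 × 3 × 1 / 1000 = 159.1 kN → 159.1 / 2 = 79.6 kN.
Bearing (1.2 l_c t F_u ≤ 2.4 d t F_u): upper limit = 2.4·12·10·400 / 1000 = 115.2 kN.
  Edge l_c = 30 − 14/2 = 23 → r_n = 110.4 kN; interior l_c = 45 − 14 = 31 → r_n = 115.2 kN.
  R_n,bearing = 1·110.4 + 2·115.2 = 340.8 kN → 340.8 / 2 = 170 kN.
Bolt shear governs: 79.6 kN.

79.6 kN (bolt shear governs)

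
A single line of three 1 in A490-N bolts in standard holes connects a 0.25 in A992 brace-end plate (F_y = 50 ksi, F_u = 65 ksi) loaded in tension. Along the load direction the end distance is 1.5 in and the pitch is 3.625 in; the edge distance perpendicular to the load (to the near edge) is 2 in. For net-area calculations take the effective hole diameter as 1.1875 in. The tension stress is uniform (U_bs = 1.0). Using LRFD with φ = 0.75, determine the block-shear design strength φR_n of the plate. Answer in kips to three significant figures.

59.4 kips

Shear plane L_v = 1.5 + 2·3.625 = 8.75 in; A_gv = 8.75 × 0.25 = 2.188 in².
A_nv = (8.75 − 2.5·1.1875) × 0.25 = 1.445 in².
A_nt = (2 − 0.5·1.1875) × 0.25 = 0.3516 in².
0.6 F_u A_nv = 56.37 kips; 0.6 F_y A_gv = 65.62 kips → shear rupture governs the shear term.
R_n = 56.37 + 1.0 × 65 × 0.3516 = 79.22 kips.
Design strength φR_n = 0.75 × 79.22 = 59.4 kips.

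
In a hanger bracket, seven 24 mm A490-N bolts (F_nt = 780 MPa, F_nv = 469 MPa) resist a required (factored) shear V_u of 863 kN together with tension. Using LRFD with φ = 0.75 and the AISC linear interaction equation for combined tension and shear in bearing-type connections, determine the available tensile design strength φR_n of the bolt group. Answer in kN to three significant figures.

A_b = π·24²/4 = 452.4 mm²; f_rv = 863 × 1000 / (7 × 452.4) = 272.5 MPa.
F'_nt = 1.3 F_nt − (F_nt / φF_nv) f_rv = 1.3·780 − (780/(0.75·469))·272.5 = 409.7 MPa, capped at F_nt → F'_nt = 409.7 MPa.
R_n = F'_nt · A_b · n = 409.7 × 452.4 × 7 / 1000 = 1297 kN.
Design strength φR_n = 0.75 × 1297 = 973 kN.

973 kN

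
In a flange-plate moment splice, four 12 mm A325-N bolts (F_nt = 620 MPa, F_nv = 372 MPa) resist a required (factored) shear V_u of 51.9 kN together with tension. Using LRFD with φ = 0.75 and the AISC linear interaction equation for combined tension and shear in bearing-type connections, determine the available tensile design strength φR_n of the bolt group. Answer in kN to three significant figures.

A_b = π·12²/4 = 113.1 mm²; f_rv = 51.9 × 1000 / (4 × 113.1) = 114.7 MPa.
F'_nt = 1.3 F_nt − (F_nt / φF_nv) f_rv = 1.3·620 − (620/(0.75·372))·114.7 = 551.1 MPa, capped at F_nt → F'_nt = 551.1 MPa.
R_n = F'_nt · A_b · n = 551.1 × 113.1 × 4 / 1000 = 249.3 kN.
Design strength φR_n = 0.75 × 249.3 = 187 kN.

187 kN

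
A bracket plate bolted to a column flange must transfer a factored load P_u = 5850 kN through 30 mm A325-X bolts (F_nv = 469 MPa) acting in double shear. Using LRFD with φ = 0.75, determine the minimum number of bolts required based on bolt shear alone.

12 bolts

A_b = π·30²/4 = 706.9 mm².
Per-bolt design strength φR_n = 0.75 × 469 × 706.9 × 2 / 1000 = 497.3 kN.
n ≥ 5850 / 497.3 = 11.76 → use 12 bolts.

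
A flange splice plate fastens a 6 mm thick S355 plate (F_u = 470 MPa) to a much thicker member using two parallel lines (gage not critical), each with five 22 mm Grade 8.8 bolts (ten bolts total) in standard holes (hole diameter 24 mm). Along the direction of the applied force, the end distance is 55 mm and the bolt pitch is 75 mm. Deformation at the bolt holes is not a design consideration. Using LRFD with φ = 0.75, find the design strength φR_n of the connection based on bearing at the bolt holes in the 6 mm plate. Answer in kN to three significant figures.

Per bolt r_n = 1.5 l_c t F_u ≤ 3.0 d t F_u; upper limit = 3.0 × 22 × 6 × 470 / 1000 = 186.1 kN.
Edge bolt: l_c = 55 − 24/2 = 43 mm → 1.5 × 43 × 6 × 470 / 1000 = 181.9 → r_n = 181.9 kN.
Interior bolts: l_c = 75 − 24 = 51 mm → 1.5 × 51 × 6 × 470 / 1000 = 215.7 → r_n = 186.1 kN.
R_n = 2 × 181.9 + 8 × 186.1 = 1853 kN.
Design strength φR_n = 0.75 × 1853 = 1390 kN.

1390 kN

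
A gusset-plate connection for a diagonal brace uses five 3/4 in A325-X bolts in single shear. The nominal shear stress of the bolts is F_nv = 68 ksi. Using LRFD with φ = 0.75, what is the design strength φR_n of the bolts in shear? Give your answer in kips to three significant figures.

A_b = π × 0.75² / 4 = 0.4418 in².
R_n = F_nv · A_b · n · n_s = 68 × 0.4418 × 5 × 1 = 150.2 kips.
Design strength φR_n = 0.75 × 150.2 = 113 kips.

113 kips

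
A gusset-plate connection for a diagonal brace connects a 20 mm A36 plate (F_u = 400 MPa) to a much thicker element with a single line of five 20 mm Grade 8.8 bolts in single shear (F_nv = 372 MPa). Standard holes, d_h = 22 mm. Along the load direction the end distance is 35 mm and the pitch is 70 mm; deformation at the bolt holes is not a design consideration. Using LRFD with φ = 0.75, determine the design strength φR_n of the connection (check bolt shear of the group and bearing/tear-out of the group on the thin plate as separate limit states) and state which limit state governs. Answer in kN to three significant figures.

438 kN (bolt shear governs)

Bolt shear: A_b = π·20²/4 = 314.2 mm²; R_n = 372 × 314.2 × 5 × 1 / 1000 = 584.3 kN → 0.75 × 584.3 = 438 kN.
Bearing (1.5 l_c t F_u ≤ 3.0 d t F_u): upper limit = 3.0·20·20·400 / 1000 = 480 kN.
  Edge l_c = 35 − 22/2 = 24 → r_n = 288 kN; interior l_c = 70 − 22 = 48 → r_n = 480 kN.
  R_n,bearing = 1·288 + 4·480 = 2208 kN → 0.75 × 2208 = 1660 kN.
Bolt shear governs: 438 kN.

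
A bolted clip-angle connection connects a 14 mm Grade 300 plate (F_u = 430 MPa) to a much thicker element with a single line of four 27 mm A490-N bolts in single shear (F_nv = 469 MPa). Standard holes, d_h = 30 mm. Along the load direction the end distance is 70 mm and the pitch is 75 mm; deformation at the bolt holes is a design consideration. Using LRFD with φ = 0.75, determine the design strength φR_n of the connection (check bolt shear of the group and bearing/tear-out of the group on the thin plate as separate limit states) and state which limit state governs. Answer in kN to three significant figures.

806 kN (bolt shear governs)

Bolt shear: A_b = π·27²/4 = 572.6 mm²; R_n = 469 × 572.6 × 4 × 1 / 1000 = 1074 kN → 0.75 × 1074 = 806 kN.
Bearing (1.2 l_c t F_u ≤ 2.4 d t F_u): upper limit = 2.4·27·14·430 / 1000 = 390.1 kN.
  Edge l_c = 70 − 30/2 = 55 → r_n = 390.1 kN; interior l_c = 75 − 30 = 45 → r_n = 325.1 kN.
  R_n,bearing = 1·390.1 + 3·325.1 = 1365 kN → 0.75 × 1365 = 1020 kN.
Bolt shear governs: 806 kN.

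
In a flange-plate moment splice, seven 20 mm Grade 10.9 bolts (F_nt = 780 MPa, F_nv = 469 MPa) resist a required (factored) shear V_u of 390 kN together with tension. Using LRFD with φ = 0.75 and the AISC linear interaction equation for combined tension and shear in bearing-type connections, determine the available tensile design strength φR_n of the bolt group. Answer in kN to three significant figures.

A_b = π·20²/4 = 314.2 mm²; f_rv = 390 × 1000 / (7 × 314.2) = 177.3 MPa.
F'_nt = 1.3 F_nt − (F_nt / φF_nv) f_rv = 1.3·780 − (780/(0.75·469))·177.3 = 620.7 MPa, capped at F_nt → F'_nt = 620.7 MPa.
R_n = F'_nt · A_b · n = 620.7 × 314.2 × 7 / 1000 = 1365 kN.
Design strength φR_n = 0.75 × 1365 = 1020 kN.

1020 kN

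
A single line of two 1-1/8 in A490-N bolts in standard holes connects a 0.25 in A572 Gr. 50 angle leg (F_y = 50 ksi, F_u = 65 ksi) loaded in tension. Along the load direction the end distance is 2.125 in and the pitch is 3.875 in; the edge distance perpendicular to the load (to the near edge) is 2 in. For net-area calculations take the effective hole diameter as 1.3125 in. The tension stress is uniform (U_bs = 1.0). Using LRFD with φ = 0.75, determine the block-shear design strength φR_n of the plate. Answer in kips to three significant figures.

45.9 kips

Shear plane L_v = 2.125 + 1·3.875 = 6 in; A_gv = 6 × 0.25 = 1.5 in².
A_nv = (6 − 1.5·1.3125) × 0.25 = 1.008 in².
A_nt = (2 − 0.5·1.3125) × 0.25 = 0.3359 in².
0.6 F_u A_nv = 39.3 kips; 0.6 F_y A_gv = 45 kips → shear rupture governs the shear term.
R_n = 39.3 + 1.0 × 65 × 0.3359 = 61.14 kips.
Design strength φR_n = 0.75 × 61.14 = 45.9 kips.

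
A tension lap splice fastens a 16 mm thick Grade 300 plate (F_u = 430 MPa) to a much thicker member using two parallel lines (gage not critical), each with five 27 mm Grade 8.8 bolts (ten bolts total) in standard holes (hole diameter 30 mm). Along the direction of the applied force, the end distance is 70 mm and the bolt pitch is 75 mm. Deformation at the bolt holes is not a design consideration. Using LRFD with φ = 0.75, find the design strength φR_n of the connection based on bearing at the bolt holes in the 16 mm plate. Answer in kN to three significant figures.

3620 kN

Per bolt r_n = 1.5 l_c t F_u ≤ 3.0 d t F_u; upper limit = 3.0 × 27 × 16 × 430 / 1000 = 557.3 kN.
Edge bolt: l_c = 70 − 30/2 = 55 mm → 1.5 × 55 × 16 × 430 / 1000 = 567.6 → r_n = 557.3 kN.
Interior bolts: l_c = 75 − 30 = 45 mm → 1.5 × 45 × 16 × 430 / 1000 = 464.4 → r_n = 464.4 kN.
R_n = 2 × 557.3 + 8 × 464.4 = 4830 kN.
Design strength φR_n = 0.75 × 4830 = 3620 kN.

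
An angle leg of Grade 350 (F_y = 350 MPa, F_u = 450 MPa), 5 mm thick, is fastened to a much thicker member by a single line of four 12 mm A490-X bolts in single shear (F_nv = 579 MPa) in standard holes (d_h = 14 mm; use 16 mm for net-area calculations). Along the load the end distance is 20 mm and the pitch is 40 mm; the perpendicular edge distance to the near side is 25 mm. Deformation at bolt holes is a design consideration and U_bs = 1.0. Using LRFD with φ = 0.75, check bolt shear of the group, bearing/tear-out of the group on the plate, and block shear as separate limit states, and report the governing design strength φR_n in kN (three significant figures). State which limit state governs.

114 kN (block shear governs)

Bolt shear: A_b = π·12²/4 = 113.1 mm²; R_n = 579 × 113.1 × 4 × 1 / 1000 = 261.9 kN → 0.75 × 261.9 = 196 kN.
Bearing: edge l_c = 13, r_n = 35.1 kN; interior l_c = 26, r_n = 64.8 kN; R_n = 35.1 + 3·64.8 = 229.5 kN → 172 kN.
Block shear: A_gv = 700, A_nv = 420, A_nt = 85 mm²; R_n = min(0.6F_uA_nv, 0.6F_yA_gv) + U_bs·F_u·A_nt = 151.7 kN → 114 kN.
Block shear governs: 114 kN.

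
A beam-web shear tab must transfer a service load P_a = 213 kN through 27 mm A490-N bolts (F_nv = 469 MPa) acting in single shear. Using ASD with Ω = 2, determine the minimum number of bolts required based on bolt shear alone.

2 bolts

A_b = π·27²/4 = 572.6 mm².
Per-bolt allowable strength R_n/Ω = 469 × 572.6 × 1 / 1000 / 2 = 134.3 kN.
n ≥ 213 / 134.3 = 1.586 → use 2 bolts.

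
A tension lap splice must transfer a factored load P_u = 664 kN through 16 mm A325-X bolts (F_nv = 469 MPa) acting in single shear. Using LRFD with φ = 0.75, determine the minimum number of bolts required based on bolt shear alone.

A_b = π·16²/4 = 201.1 mm².
Per-bolt design strength φR_n = 0.75 × 469 × 201.1 × 1 / 1000 = 70.72 kN.
n ≥ 664 / 70.72 = 9.389 → use 10 bolts.

10 bolts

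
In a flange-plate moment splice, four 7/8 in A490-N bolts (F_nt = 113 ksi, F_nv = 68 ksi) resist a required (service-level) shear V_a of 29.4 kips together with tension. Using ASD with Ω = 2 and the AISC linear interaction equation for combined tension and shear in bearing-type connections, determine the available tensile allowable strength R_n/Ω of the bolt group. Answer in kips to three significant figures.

A_b = π·0.875²/4 = 0.6013 in²; f_rv = 29.4 / (4 × 0.6013) = 12.22 ksi.
F'_nt = 1.3 F_nt − (Ω F_nt / F_nv) f_rv = 1.3·113 − (2·113/68)·12.22 = 106.3 ksi, capped at F_nt → F'_nt = 106.3 ksi.
R_n = F'_nt · A_b · n = 106.3 × 0.6013 × 4 = 255.6 kips.
Allowable strength R_n/Ω = 255.6 / 2 = 128 kips.

128 kips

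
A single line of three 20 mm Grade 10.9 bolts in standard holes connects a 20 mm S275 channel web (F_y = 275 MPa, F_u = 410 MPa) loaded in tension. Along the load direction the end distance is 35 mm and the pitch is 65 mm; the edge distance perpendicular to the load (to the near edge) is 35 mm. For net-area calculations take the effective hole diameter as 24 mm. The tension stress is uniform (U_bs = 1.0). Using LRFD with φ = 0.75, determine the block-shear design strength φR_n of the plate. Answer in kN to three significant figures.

Shear plane L_v = 35 + 2·65 = 165 mm; A_gv = 165 × 20 = 3300 mm².
A_nv = (165 − 2.5·24) × 20 = 2100 mm².
A_nt = (35 − 0.5·24) × 20 = 460 mm².
0.6 F_u A_nv = 516.6 kN; 0.6 F_y A_gv = 544.5 kN → shear rupture governs the shear term.
R_n = 516.6 + 1.0 × 410 × 460 / 1000 = 705.2 kN.
Design strength φR_n = 0.75 × 705.2 = 529 kN.

529 kN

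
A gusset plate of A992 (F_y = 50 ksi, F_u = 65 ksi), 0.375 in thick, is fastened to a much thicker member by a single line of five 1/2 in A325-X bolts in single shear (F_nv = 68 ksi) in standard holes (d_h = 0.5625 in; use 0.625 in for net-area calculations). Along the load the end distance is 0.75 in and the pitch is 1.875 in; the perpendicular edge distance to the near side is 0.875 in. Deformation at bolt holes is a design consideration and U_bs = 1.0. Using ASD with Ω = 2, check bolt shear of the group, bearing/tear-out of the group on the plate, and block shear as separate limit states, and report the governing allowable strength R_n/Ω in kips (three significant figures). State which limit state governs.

33.4 kips (bolt shear governs)

Bolt shear: A_b = π·0.5²/4 = 0.1963 in²; R_n = 68 × 0.1963 × 5 × 1 = 66.76 kips → 66.76 / 2 = 33.4 kips.
Bearing: edge l_c = 0.4688, r_n = 13.71 kips; interior l_c = 1.312, r_n = 29.25 kips; R_n = 13.71 + 4·29.25 = 130.7 kips → 65.4 kips.
Block shear: A_gv = 3.094, A_nv = 2.039, A_nt = 0.2109 in²; R_n = min(0.6F_uA_nv, 0.6F_yA_gv) + U_bs·F_u·A_nt = 93.23 kips → 46.6 kips.
Bolt shear governs: 33.4 kips.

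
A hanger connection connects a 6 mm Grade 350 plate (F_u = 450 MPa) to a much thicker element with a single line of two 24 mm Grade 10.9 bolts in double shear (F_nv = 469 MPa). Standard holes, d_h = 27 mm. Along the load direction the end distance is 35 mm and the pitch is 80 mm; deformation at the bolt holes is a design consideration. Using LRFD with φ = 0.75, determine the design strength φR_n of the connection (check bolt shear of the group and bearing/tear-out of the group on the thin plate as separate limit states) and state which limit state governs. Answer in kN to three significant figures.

Bolt shear: A_b = π·24²/4 = 452.4 mm²; R_n = 469 × 452.4 × 2 × 2 / 1000 = 848.7 kN → 0.75 × 848.7 = 637 kN.
Bearing (1.2 l_c t F_u ≤ 2.4 d t F_u): upper limit = 2.4·24·6·450 / 1000 = 155.5 kN.
  Edge l_c = 35 − 27/2 = 21.5 → r_n = 69.66 kN; interior l_c = 80 − 27 = 53 → r_n = 155.5 kN.
  R_n,bearing = 1·69.66 + 1·155.5 = 225.2 kN → 0.75 × 225.2 = 169 kN.
Bearing governs: 169 kN.

169 kN (bearing governs)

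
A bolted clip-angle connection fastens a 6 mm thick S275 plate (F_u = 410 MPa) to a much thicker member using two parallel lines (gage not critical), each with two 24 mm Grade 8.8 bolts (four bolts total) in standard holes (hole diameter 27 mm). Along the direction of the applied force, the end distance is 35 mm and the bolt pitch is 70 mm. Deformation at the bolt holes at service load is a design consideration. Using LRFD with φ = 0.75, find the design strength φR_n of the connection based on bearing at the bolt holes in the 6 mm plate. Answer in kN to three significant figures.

Per bolt r_n = 1.2 l_c t F_u ≤ 2.4 d t F_u; upper limit = 2.4 × 24 × 6 × 410 / 1000 = 141.7 kN.
Edge bolt: l_c = 35 − 27/2 = 21.5 mm → 1.2 × 21.5 × 6 × 410 / 1000 = 63.47 → r_n = 63.47 kN.
Interior bolts: l_c = 70 − 27 = 43 mm → 1.2 × 43 × 6 × 410 / 1000 = 126.9 → r_n = 126.9 kN.
R_n = 2 × 63.47 + 2 × 126.9 = 380.8 kN.
Design strength φR_n = 0.75 × 380.8 = 286 kN.

286 kN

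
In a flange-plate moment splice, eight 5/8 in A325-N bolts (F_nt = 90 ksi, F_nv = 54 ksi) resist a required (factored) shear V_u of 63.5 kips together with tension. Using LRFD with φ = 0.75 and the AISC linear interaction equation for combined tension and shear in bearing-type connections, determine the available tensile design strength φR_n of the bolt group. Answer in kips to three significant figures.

A_b = π·0.625²/4 = 0.3068 in²; f_rv = 63.5 / (8 × 0.3068) = 25.87 ksi.
F'_nt = 1.3 F_nt − (F_nt / φF_nv) f_rv = 1.3·90 − (90/(0.75·54))·25.87 = 59.51 ksi, capped at F_nt → F'_nt = 59.51 ksi.
R_n = F'_nt · A_b · n = 59.51 × 0.3068 × 8 = 146.1 kips.
Design strength φR_n = 0.75 × 146.1 = 110 kips.

110 kips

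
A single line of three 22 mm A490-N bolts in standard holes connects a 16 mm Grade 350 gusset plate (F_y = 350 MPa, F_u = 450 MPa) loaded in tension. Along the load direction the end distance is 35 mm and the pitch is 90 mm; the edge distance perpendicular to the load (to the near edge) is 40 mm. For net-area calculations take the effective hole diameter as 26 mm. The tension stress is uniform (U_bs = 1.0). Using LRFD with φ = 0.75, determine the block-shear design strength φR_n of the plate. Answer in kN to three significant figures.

Shear plane L_v = 35 + 2·90 = 215 mm; A_gv = 215 × 16 = 3440 mm².
A_nv = (215 − 2.5·26) × 16 = 2400 mm².
A_nt = (40 − 0.5·26) × 16 = 432 mm².
0.6 F_u A_nv = 648 kN; 0.6 F_y A_gv = 722.4 kN → shear rupture governs the shear term.
R_n = 648 + 1.0 × 450 × 432 / 1000 = 842.4 kN.
Design strength φR_n = 0.75 × 842.4 = 632 kN.

632 kN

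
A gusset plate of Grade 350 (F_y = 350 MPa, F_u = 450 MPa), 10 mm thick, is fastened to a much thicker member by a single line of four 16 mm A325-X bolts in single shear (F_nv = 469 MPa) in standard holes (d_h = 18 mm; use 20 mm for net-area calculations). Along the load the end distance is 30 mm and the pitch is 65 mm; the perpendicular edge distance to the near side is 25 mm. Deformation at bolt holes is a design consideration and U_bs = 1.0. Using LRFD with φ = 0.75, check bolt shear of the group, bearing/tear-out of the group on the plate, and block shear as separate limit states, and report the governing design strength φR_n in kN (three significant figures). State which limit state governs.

283 kN (bolt shear governs)

Bolt shear: A_b = π·16²/4 = 201.1 mm²; R_n = 469 × 201.1 × 4 × 1 / 1000 = 377.2 kN → 0.75 × 377.2 = 283 kN.
Bearing: edge l_c = 21, r_n = 113.4 kN; interior l_c = 47, r_n = 172.8 kN; R_n = 113.4 + 3·172.8 = 631.8 kN → 474 kN.
Block shear: A_gv = 2250, A_nv = 1550, A_nt = 150 mm²; R_n = min(0.6F_uA_nv, 0.6F_yA_gv) + U_bs·F_u·A_nt = 486 kN → 364 kN.
Bolt shear governs: 283 kN.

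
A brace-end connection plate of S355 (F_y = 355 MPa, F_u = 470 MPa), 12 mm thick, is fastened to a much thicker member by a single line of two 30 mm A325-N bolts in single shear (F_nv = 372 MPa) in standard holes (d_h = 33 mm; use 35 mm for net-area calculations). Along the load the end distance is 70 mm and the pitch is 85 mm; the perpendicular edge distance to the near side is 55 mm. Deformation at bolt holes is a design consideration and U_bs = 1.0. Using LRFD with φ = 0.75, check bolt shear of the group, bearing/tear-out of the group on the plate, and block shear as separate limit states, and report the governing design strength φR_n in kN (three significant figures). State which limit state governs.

Bolt shear: A_b = π·30²/4 = 706.9 mm²; R_n = 372 × 706.9 × 2 × 1 / 1000 = 525.9 kN → 0.75 × 525.9 = 394 kN.
Bearing: edge l_c = 53.5, r_n = 362.1 kN; interior l_c = 52, r_n = 351.9 kN; R_n = 362.1 + 1·351.9 = 714 kN → 536 kN.
Block shear: A_gv = 1860, A_nv = 1230, A_nt = 450 mm²; R_n = min(0.6F_uA_nv, 0.6F_yA_gv) + U_bs·F_u·A_nt = 558.4 kN → 419 kN.
Bolt shear governs: 394 kN.

394 kN (bolt shear governs)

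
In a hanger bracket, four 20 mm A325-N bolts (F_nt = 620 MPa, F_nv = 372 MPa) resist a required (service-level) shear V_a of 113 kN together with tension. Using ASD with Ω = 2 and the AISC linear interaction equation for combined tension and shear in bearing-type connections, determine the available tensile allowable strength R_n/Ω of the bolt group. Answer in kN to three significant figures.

318 kN

A_b = π·20²/4 = 314.2 mm²; f_rv = 113 × 1000 / (4 × 314.2) = 89.92 MPa.
F'_nt = 1.3 F_nt − (Ω F_nt / F_nv) f_rv = 1.3·620 − (2·620/372)·89.92 = 506.3 MPa, capped at F_nt → F'_nt = 506.3 MPa.
R_n = F'_nt · A_b · n = 506.3 × 314.2 × 4 / 1000 = 636.2 kN.
Allowable strength R_n/Ω = 636.2 / 2 = 318 kN.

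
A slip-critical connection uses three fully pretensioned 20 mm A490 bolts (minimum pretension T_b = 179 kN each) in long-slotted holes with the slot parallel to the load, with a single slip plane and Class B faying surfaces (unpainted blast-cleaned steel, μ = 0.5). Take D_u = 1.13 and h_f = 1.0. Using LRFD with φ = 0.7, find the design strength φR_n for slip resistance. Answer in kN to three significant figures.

212 kN

R_n = μ · D_u · h_f · T_b · n_s · n_b = 0.5 × 1.13 × 1.0 × 179 × 1 × 3 = 303.4 kN.
Design strength φR_n = 0.7 × 303.4 = 212 kN.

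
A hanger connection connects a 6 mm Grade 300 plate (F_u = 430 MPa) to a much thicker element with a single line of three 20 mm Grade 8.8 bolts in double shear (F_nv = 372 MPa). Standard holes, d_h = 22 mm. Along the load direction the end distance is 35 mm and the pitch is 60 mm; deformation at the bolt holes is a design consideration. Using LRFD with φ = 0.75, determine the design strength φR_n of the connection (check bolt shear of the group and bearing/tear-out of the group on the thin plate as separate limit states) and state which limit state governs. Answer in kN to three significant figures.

232 kN (bearing governs)

Bolt shear: A_b = π·20²/4 = 314.2 mm²; R_n = 372 × 314.2 × 3 × 2 / 1000 = 701.2 kN → 0.75 × 701.2 = 526 kN.
Bearing (1.2 l_c t F_u ≤ 2.4 d t F_u): upper limit = 2.4·20·6·430 / 1000 = 123.8 kN.
  Edge l_c = 35 − 22/2 = 24 → r_n = 74.3 kN; interior l_c = 60 − 22 = 38 → r_n = 117.6 kN.
  R_n,bearing = 1·74.3 + 2·117.6 = 309.6 kN → 0.75 × 309.6 = 232 kN.
Bearing governs: 232 kN.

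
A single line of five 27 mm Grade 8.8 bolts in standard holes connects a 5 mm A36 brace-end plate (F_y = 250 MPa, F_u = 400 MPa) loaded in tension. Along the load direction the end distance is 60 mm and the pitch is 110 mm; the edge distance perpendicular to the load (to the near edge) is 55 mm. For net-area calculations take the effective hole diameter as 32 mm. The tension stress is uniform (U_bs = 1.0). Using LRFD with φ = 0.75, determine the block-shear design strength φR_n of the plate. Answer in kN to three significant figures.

340 kN

Shear plane L_v = 60 + 4·110 = 500 mm; A_gv = 500 × 5 = 2500 mm².
A_nv = (500 − 4.5·32) × 5 = 1780 mm².
A_nt = (55 − 0.5·32) × 5 = 195 mm².
0.6 F_u A_nv = 427.2 kN; 0.6 F_y A_gv = 375 kN → shear yielding governs the shear term.
R_n = 375 + 1.0 × 400 × 195 / 1000 = 453 kN.
Design strength φR_n = 0.75 × 453 = 340 kN.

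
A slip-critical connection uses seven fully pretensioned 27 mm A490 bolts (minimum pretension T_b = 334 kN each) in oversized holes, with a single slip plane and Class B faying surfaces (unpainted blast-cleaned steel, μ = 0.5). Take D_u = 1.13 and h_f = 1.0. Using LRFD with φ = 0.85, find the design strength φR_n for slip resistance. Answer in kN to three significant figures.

R_n = μ · D_u · h_f · T_b · n_s · n_b = 0.5 × 1.13 × 1.0 × 334 × 1 × 7 = 1321 kN.
Design strength φR_n = 0.85 × 1321 = 1120 kN.

1120 kN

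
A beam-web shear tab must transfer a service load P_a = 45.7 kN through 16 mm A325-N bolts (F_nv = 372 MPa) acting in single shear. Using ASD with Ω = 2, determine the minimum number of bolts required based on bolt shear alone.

A_b = π·16²/4 = 201.1 mm².
Per-bolt allowable strength R_n/Ω = 372 × 201.1 × 1 / 1000 / 2 = 37.4 kN.
n ≥ 45.7 / 37.4 = 1.222 → use 2 bolts.

2 bolts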